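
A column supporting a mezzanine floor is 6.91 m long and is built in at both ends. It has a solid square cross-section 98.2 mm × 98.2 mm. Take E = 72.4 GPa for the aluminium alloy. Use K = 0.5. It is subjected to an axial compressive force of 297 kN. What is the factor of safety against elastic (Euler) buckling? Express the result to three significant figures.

n ≈ 1.56

I = a⁴/12 = 98.2⁴/12 = 7.749×10^6 mm⁴
I = 7.749×10^6 mm⁴ = 7.749×10^-6 m⁴
Effective length L_e = K·L = 0.5 × 6.91 = 3.455 m
P_cr = π²EI / L_e² = π² × 72.4×10⁹ × 7.749×10^-6 / 3.455² = 4.639×10^5 N
Factor of safety n = P_cr / P = 463.88 / 297 = 1.56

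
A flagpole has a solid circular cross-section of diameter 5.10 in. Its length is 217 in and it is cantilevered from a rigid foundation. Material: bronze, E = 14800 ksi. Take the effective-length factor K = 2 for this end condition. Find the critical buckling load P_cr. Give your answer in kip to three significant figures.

P_cr ≈ 25.8 kip

I = πd⁴/64 = π×5.10⁴/64 = 33.21 in⁴
Effective length L_e = K·L = 2 × 217 = 434.0 in
P_cr = π²EI / L_e² = π² × 14800×10³ × 33.21 / 434.0² = 2.575×10^4 lb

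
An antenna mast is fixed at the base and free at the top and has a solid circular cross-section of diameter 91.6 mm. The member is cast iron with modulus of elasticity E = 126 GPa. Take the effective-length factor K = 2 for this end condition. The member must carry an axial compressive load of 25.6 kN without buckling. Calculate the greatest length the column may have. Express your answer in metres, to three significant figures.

L_max ≈ 6.48 m

I = πd⁴/64 = π×91.6⁴/64 = 3.456×10^6 mm⁴
I = 3.456×10^-6 m⁴
At the buckling limit P_cr = P = 2.560×10^4 N
From P_cr = π²EI/(K·L)²:  L = (1/K)·√(π²EI/P_cr) = (1/2)·√(π²×1.26×10^11×3.456×10^-6/2.560×10^4)
L = 6.48 m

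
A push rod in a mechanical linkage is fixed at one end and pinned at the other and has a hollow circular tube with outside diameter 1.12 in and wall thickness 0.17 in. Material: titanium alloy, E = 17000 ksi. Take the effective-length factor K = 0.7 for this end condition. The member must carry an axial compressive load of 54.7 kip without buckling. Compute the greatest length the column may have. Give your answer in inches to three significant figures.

Inner diameter d_i = 1.12 − 2×0.17 = 0.7800 in
I = π(d_o⁴ − d_i⁴)/64 = π(1.12⁴ − 0.7800⁴)/64 = 5.907×10^-2 in⁴
At the buckling limit P_cr = P = 5.470×10^4 lb
From P_cr = π²EI/(K·L)²:  L = (1/K)·√(π²EI/P_cr) = (1/0.7)·√(π²×1.70×10^7×5.907×10^-2/5.470×10^4)
L = 19.2 in

L_max ≈ 19.2 in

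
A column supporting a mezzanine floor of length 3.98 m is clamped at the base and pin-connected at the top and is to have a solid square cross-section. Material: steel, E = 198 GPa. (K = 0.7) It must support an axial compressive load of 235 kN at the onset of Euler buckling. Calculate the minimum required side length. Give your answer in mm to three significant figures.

L_e = K·L = 0.7 × 3.98 = 2.786 m
Required I = P_cr·L_e²/(π²E) = 2.350×10^5 × 2.786² / (π² × 1.98×10^11) = 9.334×10^-7 m⁴
I_req = 9.334×10^5 mm⁴
Solid square: I = a⁴/12  ⇒  a = (12I)^(1/4) = (12×9.334×10^5)^(1/4) = 57.9 mm

a ≈ 57.9 mm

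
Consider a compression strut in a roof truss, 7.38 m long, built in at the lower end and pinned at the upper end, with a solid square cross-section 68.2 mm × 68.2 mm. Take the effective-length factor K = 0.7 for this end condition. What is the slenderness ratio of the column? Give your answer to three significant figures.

λ ≈ 262

For a square r = a/√12 = 68.2/√12 = 19.69 mm
L_e = K·L = 0.7 × 7.38 m = 5.166 m = 5166.0 mm
λ = L_e / r_min = 5166.0 / 19.69 = 262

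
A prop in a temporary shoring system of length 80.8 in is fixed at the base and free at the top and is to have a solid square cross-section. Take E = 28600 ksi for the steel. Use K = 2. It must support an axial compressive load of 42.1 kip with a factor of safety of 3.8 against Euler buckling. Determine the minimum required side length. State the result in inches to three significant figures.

a ≈ 3.65 in

Required P_cr = n·P = 3.8 × 42.1 = 160.0 kip
L_e = K·L = 2 × 80.8 = 161.6 in
Required I = P_cr·L_e²/(π²E) = 1.600×10^5 × 161.6² / (π² × 2.86×10^7) = 14.80 in⁴
Solid square: I = a⁴/12  ⇒  a = (12I)^(1/4) = (12×14.80)^(1/4) = 3.65 in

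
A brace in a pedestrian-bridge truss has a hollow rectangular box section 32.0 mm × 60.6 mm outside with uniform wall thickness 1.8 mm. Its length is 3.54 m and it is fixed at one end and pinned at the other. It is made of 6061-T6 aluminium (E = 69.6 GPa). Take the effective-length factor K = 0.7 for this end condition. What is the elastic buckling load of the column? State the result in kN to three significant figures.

Inner dimensions: h_i = 60.6 − 2×1.8 = 57.00 mm, b_i = 32.0 − 2×1.8 = 28.40 mm
Weak-axis I_min = (h_o·b_o³ − h_i·b_i³)/12 with b_o = 32.0, b_i = 28.40 mm (shorter outer/inner sides).
I_min = (60.6×32.0³ − 57.00×28.40³)/12 = 5.667×10^4 mm⁴
I = 5.667×10^4 mm⁴ = 5.667×10^-8 m⁴
Effective length L_e = K·L = 0.7 × 3.54 = 2.478 m
P_cr = π²EI / L_e² = π² × 69.6×10⁹ × 5.667×10^-8 / 2.478² = 6.340×10^3 N

P_cr ≈ 6.34 kN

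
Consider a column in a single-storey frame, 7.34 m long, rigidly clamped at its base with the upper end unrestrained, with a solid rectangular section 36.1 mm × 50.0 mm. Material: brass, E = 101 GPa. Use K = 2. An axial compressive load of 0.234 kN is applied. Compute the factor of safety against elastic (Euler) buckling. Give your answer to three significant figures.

n ≈ 3.87

Buckling occurs about the weak axis: I_min = h·b³/12 with b = 36.1 mm (the shorter side).
I_min = 50.0×36.1³/12 = 1.960×10^5 mm⁴
I = 1.960×10^5 mm⁴ = 1.960×10^-7 m⁴
Effective length L_e = K·L = 2 × 7.34 = 14.68 m
P_cr = π²EI / L_e² = π² × 101×10⁹ × 1.960×10^-7 / 14.68² = 906.7 N
Factor of safety n = P_cr / P = 0.90673 / 0.234 = 3.87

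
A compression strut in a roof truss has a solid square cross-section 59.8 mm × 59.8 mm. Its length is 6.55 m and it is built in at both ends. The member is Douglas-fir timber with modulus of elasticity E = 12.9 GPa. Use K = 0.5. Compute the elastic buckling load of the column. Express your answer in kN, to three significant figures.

P_cr ≈ 12.6 kN

I = a⁴/12 = 59.8⁴/12 = 1.066×10^6 mm⁴
I = 1.066×10^6 mm⁴ = 1.066×10^-6 m⁴
Effective length L_e = K·L = 0.5 × 6.55 = 3.275 m
P_cr = π²EI / L_e² = π² × 12.9×10⁹ × 1.066×10^-6 / 3.275² = 1.265×10^4 N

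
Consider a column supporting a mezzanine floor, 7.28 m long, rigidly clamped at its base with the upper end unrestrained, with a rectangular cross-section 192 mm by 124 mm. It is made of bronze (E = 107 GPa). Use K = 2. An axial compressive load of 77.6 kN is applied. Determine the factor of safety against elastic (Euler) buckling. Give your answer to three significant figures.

n ≈ 1.96

Buckling occurs about the weak axis: I_min = h·b³/12 with b = 124 mm (the shorter side).
I_min = 192×124³/12 = 3.051×10^7 mm⁴
I = 3.051×10^7 mm⁴ = 3.051×10^-5 m⁴
Effective length L_e = K·L = 2 × 7.28 = 14.56 m
P_cr = π²EI / L_e² = π² × 107×10⁹ × 3.051×10^-5 / 14.56² = 1.520×10^5 N
Factor of safety n = P_cr / P = 151.97 / 77.6 = 1.96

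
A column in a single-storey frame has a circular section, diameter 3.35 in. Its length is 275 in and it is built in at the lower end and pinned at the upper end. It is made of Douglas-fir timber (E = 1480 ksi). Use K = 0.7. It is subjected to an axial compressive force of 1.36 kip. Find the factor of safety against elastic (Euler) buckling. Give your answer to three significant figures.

n ≈ 1.79

I = πd⁴/64 = π×3.35⁴/64 = 6.182 in⁴
Effective length L_e = K·L = 0.7 × 275 = 192.5 in
P_cr = π²EI / L_e² = π² × 1480×10³ × 6.182 / 192.5² = 2.437×10^3 lb
Factor of safety n = P_cr / P = 2.4370 / 1.36 = 1.79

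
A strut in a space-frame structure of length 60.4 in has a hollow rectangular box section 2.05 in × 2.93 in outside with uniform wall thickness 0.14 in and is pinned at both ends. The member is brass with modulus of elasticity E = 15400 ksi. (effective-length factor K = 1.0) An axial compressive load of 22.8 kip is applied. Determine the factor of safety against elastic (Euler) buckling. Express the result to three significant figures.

Inner dimensions: h_i = 2.93 − 2×0.14 = 2.650 in, b_i = 2.05 − 2×0.14 = 1.770 in
Weak-axis I_min = (h_o·b_o³ − h_i·b_i³)/12 with b_o = 2.05, b_i = 1.770 in (shorter outer/inner sides).
I_min = (2.93×2.05³ − 2.650×1.770³)/12 = 0.8790 in⁴
Effective length L_e = K·L = 1 × 60.4 = 60.40 in
P_cr = π²EI / L_e² = π² × 15400×10³ × 0.8790 / 60.40² = 3.662×10^4 lb
Factor of safety n = P_cr / P = 36.620 / 22.8 = 1.61

n ≈ 1.61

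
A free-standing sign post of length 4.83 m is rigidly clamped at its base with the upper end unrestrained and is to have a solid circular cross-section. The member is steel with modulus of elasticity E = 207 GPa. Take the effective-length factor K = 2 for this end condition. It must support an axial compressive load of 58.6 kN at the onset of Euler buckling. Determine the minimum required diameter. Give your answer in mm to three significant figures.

L_e = K·L = 2 × 4.83 = 9.660 m
Required I = P_cr·L_e²/(π²E) = 5.860×10^4 × 9.660² / (π² × 2.07×10^11) = 2.677×10^-6 m⁴
I_req = 2.677×10^6 mm⁴
Solid circle: I = πd⁴/64  ⇒  d = (64I/π)^(1/4) = (64×2.677×10^6/π)^(1/4) = 85.9 mm

d ≈ 85.9 mm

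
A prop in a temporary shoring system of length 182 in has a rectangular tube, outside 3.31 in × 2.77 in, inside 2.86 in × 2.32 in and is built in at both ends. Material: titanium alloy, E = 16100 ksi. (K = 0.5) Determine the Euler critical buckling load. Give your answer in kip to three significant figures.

P_cr ≈ 55.4 kip

Weak-axis I_min = (h_o·b_o³ − h_i·b_i³)/12 with b_o = 2.77, b_i = 2.320 in (shorter outer/inner sides).
I_min = (3.31×2.77³ − 2.860×2.320³)/12 = 2.886 in⁴
Effective length L_e = K·L = 0.5 × 182 = 91.00 in
P_cr = π²EI / L_e² = π² × 16100×10³ × 2.886 / 91.00² = 5.539×10^4 lb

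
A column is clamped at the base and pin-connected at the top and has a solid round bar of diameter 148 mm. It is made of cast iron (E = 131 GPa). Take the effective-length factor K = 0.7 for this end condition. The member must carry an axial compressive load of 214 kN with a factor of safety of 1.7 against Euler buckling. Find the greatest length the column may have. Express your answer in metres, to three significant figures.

I = πd⁴/64 = π×148⁴/64 = 2.355×10^7 mm⁴
I = 2.355×10^-5 m⁴
Required critical load P_cr = n·P = 1.7 × 214 = 363.8 kN = 3.638×10^5 N
From P_cr = π²EI/(K·L)²:  L = (1/K)·√(π²EI/P_cr) = (1/0.7)·√(π²×1.31×10^11×2.355×10^-5/3.638×10^5)
L = 13.1 m

L_max ≈ 13.1 m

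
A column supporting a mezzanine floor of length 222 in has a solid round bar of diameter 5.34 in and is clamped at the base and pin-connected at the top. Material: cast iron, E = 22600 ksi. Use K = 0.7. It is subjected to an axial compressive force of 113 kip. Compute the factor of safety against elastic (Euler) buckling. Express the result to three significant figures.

n ≈ 3.26

I = πd⁴/64 = π×5.34⁴/64 = 39.91 in⁴
Effective length L_e = K·L = 0.7 × 222 = 155.4 in
P_cr = π²EI / L_e² = π² × 22600×10³ × 39.91 / 155.4² = 3.687×10^5 lb
Factor of safety n = P_cr / P = 368.67 / 113 = 3.26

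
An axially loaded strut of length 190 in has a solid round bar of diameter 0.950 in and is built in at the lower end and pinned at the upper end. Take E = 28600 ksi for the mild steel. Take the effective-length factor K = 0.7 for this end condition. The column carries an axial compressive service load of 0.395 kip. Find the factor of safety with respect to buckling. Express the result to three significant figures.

n ≈ 1.62

I = πd⁴/64 = π×0.950⁴/64 = 3.998×10^-2 in⁴
Effective length L_e = K·L = 0.7 × 190 = 133.0 in
P_cr = π²EI / L_e² = π² × 28600×10³ × 3.998×10^-2 / 133.0² = 638.0 lb
Factor of safety n = P_cr / P = 0.63801 / 0.395 = 1.62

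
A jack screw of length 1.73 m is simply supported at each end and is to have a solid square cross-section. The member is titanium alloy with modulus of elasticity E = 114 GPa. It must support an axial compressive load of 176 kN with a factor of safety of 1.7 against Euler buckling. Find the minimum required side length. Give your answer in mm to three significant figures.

a ≈ 55.6 mm

Required P_cr = n·P = 1.7 × 176 = 299.2 kN
L_e = K·L = 1 × 1.73 = 1.730 m
Required I = P_cr·L_e²/(π²E) = 2.992×10^5 × 1.730² / (π² × 1.14×10^11) = 7.959×10^-7 m⁴
I_req = 7.959×10^5 mm⁴
Solid square: I = a⁴/12  ⇒  a = (12I)^(1/4) = (12×7.959×10^5)^(1/4) = 55.6 mm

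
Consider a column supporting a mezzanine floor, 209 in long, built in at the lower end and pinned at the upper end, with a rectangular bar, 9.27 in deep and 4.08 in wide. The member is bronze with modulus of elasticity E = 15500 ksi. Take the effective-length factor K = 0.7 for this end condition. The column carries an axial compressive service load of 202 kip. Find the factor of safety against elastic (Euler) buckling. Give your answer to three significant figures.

n ≈ 1.86

Buckling occurs about the weak axis: I_min = h·b³/12 with b = 4.08 in (the shorter side).
I_min = 9.27×4.08³/12 = 52.47 in⁴
Effective length L_e = K·L = 0.7 × 209 = 146.3 in
P_cr = π²EI / L_e² = π² × 15500×10³ × 52.47 / 146.3² = 3.750×10^5 lb
Factor of safety n = P_cr / P = 374.99 / 202 = 1.86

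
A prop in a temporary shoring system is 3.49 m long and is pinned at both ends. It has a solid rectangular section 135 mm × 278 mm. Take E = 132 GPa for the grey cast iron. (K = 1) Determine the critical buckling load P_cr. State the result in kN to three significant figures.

P_cr ≈ 6100 kN

Buckling occurs about the weak axis: I_min = h·b³/12 with b = 135 mm (the shorter side).
I_min = 278×135³/12 = 5.700×10^7 mm⁴
I = 5.700×10^7 mm⁴ = 5.700×10^-5 m⁴
Effective length L_e = K·L = 1 × 3.49 = 3.490 m
P_cr = π²EI / L_e² = π² × 132×10⁹ × 5.700×10^-5 / 3.490² = 6.097×10^6 N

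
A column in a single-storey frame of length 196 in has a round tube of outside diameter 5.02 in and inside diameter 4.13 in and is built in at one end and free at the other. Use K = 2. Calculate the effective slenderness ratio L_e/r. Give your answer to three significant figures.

λ ≈ 241

d_o = 5.02 in, d_i = 4.13 in
I = π(d_o⁴ − d_i⁴)/64 = π(5.02⁴ − 4.130⁴)/64 = 16.89 in⁴
A = 6.396 in²;  r_min = √(I/A) = √(16.89/6.396) = 1.625 in
L_e = K·L = 2 × 196 = 392.0 in
λ = L_e / r_min = 392.00 / 1.625 = 241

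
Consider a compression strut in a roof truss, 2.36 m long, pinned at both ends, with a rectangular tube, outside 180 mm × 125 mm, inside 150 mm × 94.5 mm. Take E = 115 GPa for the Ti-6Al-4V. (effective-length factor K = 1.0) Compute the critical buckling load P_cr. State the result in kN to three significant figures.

Weak-axis I_min = (h_o·b_o³ − h_i·b_i³)/12 with b_o = 125, b_i = 94.50 mm (shorter outer/inner sides).
I_min = (180×125³ − 150.0×94.50³)/12 = 1.875×10^7 mm⁴
I = 1.875×10^7 mm⁴ = 1.875×10^-5 m⁴
Effective length L_e = K·L = 1 × 2.36 = 2.360 m
P_cr = π²EI / L_e² = π² × 115×10⁹ × 1.875×10^-5 / 2.360² = 3.821×10^6 N

P_cr ≈ 3820 kN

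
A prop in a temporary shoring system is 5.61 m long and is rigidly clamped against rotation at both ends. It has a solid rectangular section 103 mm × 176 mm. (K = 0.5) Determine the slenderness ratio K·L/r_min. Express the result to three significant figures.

For a rectangle r_min = b/√12 = 103/√12 = 29.73 mm
L_e = K·L = 0.5 × 5.61 m = 2.805 m = 2805.0 mm
λ = L_e / r_min = 2805.0 / 29.73 = 94.3

λ ≈ 94.3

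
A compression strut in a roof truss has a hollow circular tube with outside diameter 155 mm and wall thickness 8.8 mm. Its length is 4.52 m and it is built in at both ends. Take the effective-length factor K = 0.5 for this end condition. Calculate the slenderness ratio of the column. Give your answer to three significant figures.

λ ≈ 43.6

Inner diameter d_i = 155 − 2×8.8 = 137.4 mm
I = π(d_o⁴ − d_i⁴)/64 = π(155⁴ − 137.4⁴)/64 = 1.084×10^7 mm⁴
A = 4.042×10^3 mm²;  r_min = √(I/A) = √(1.084×10^7/4.042×10^3) = 51.78 mm
L_e = K·L = 0.5 × 4.52 m = 2.260 m = 2260.0 mm
λ = L_e / r_min = 2260.0 / 51.78 = 43.6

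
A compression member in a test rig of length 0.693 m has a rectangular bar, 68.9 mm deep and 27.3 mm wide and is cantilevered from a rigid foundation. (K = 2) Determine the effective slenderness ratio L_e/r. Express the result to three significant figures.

λ ≈ 176

Buckling occurs about the weak axis: I_min = h·b³/12 with b = 27.3 mm (the shorter side).
I_min = 68.9×27.3³/12 = 1.168×10^5 mm⁴
A = 1.881×10^3 mm²;  r_min = √(I/A) = √(1.168×10^5/1.881×10^3) = 7.881 mm
L_e = K·L = 2 × 0.693 m = 1.386 m = 1386.0 mm
λ = L_e / r_min = 1386.0 / 7.881 = 176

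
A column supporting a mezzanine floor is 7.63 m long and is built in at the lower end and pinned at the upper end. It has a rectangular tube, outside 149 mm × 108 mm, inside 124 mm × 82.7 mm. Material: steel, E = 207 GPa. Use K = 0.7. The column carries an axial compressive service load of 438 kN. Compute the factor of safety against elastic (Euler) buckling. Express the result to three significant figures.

n ≈ 1.60

Weak-axis I_min = (h_o·b_o³ − h_i·b_i³)/12 with b_o = 108, b_i = 82.70 mm (shorter outer/inner sides).
I_min = (149×108³ − 124.0×82.70³)/12 = 9.797×10^6 mm⁴
I = 9.797×10^6 mm⁴ = 9.797×10^-6 m⁴
Effective length L_e = K·L = 0.7 × 7.63 = 5.341 m
P_cr = π²EI / L_e² = π² × 207×10⁹ × 9.797×10^-6 / 5.341² = 7.016×10^5 N
Factor of safety n = P_cr / P = 701.63 / 438 = 1.60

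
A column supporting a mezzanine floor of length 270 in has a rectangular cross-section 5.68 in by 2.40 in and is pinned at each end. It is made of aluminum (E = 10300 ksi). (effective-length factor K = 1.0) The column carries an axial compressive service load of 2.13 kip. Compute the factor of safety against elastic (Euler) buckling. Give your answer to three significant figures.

Buckling occurs about the weak axis: I_min = h·b³/12 with b = 2.40 in (the shorter side).
I_min = 5.68×2.40³/12 = 6.543 in⁴
Effective length L_e = K·L = 1 × 270 = 270.0 in
P_cr = π²EI / L_e² = π² × 10300×10³ × 6.543 / 270.0² = 9.125×10^3 lb
Factor of safety n = P_cr / P = 9.1245 / 2.13 = 4.28

n ≈ 4.28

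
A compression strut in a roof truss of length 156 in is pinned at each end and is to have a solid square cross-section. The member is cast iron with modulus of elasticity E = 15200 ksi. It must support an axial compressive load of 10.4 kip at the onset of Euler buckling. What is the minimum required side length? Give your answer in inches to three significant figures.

L_e = K·L = 1 × 156 = 156.0 in
Required I = P_cr·L_e²/(π²E) = 1.040×10^4 × 156.0² / (π² × 1.52×10^7) = 1.687 in⁴
Solid square: I = a⁴/12  ⇒  a = (12I)^(1/4) = (12×1.687)^(1/4) = 2.12 in

a ≈ 2.12 in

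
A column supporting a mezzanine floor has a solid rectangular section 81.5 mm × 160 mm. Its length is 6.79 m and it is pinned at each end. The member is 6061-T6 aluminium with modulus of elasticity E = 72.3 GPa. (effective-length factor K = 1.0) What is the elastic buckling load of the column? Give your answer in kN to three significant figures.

P_cr ≈ 112 kN

Buckling occurs about the weak axis: I_min = h·b³/12 with b = 81.5 mm (the shorter side).
I_min = 160×81.5³/12 = 7.218×10^6 mm⁴
I = 7.218×10^6 mm⁴ = 7.218×10^-6 m⁴
Effective length L_e = K·L = 1 × 6.79 = 6.790 m
P_cr = π²EI / L_e² = π² × 72.3×10⁹ × 7.218×10^-6 / 6.790² = 1.117×10^5 N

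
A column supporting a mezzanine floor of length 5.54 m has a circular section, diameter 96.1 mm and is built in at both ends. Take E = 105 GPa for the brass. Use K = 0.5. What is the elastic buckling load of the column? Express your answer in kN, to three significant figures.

P_cr ≈ 565 kN

I = πd⁴/64 = π×96.1⁴/64 = 4.187×10^6 mm⁴
I = 4.187×10^6 mm⁴ = 4.187×10^-6 m⁴
Effective length L_e = K·L = 0.5 × 5.54 = 2.770 m
P_cr = π²EI / L_e² = π² × 105×10⁹ × 4.187×10^-6 / 2.770² = 5.654×10^5 N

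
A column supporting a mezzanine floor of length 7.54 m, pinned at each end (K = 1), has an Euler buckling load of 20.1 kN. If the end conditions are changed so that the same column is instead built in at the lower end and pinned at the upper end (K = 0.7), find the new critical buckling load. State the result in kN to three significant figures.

P_cr ∝ 1/K², so P_cr,new = P_cr,old × (K_old/K_new)² = 20.1 × (1/0.7)²
= 20.1 × 2.041 = 41.0 kN

P_cr ≈ 41.0 kN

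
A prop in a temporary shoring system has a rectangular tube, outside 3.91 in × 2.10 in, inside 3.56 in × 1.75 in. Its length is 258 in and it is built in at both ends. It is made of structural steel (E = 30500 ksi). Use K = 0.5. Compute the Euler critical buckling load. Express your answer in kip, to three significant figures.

P_cr ≈ 25.8 kip

Weak-axis I_min = (h_o·b_o³ − h_i·b_i³)/12 with b_o = 2.10, b_i = 1.750 in (shorter outer/inner sides).
I_min = (3.91×2.10³ − 3.560×1.750³)/12 = 1.428 in⁴
Effective length L_e = K·L = 0.5 × 258 = 129.0 in
P_cr = π²EI / L_e² = π² × 30500×10³ × 1.428 / 129.0² = 2.582×10^4 lb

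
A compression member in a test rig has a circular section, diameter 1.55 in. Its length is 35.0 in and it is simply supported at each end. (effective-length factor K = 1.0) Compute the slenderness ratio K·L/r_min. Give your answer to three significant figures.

λ ≈ 90.3

I = πd⁴/64 = π×1.55⁴/64 = 0.2833 in⁴
A = 1.887 in²;  r_min = √(I/A) = √(0.2833/1.887) = 0.3875 in
L_e = K·L = 1 × 35.0 = 35.00 in
λ = L_e / r_min = 35.000 / 0.3875 = 90.3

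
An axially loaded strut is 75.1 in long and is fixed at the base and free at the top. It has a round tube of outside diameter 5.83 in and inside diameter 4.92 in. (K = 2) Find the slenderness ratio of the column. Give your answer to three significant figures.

d_o = 5.83 in, d_i = 4.92 in
I = π(d_o⁴ − d_i⁴)/64 = π(5.83⁴ − 4.920⁴)/64 = 27.95 in⁴
A = 7.683 in²;  r_min = √(I/A) = √(27.95/7.683) = 1.907 in
L_e = K·L = 2 × 75.1 = 150.2 in
λ = L_e / r_min = 150.20 / 1.907 = 78.8

λ ≈ 78.8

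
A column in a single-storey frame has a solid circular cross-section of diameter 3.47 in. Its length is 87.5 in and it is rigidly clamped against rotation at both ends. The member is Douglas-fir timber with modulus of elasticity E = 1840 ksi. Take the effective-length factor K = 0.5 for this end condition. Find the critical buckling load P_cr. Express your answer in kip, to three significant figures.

P_cr ≈ 67.5 kip

I = πd⁴/64 = π×3.47⁴/64 = 7.117 in⁴
Effective length L_e = K·L = 0.5 × 87.5 = 43.75 in
P_cr = π²EI / L_e² = π² × 1840×10³ × 7.117 / 43.75² = 6.752×10^4 lb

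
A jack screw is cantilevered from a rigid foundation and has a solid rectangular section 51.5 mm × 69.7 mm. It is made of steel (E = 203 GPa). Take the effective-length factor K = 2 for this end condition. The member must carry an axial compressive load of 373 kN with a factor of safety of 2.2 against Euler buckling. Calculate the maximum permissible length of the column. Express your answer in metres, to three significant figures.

Buckling occurs about the weak axis: I_min = h·b³/12 with b = 51.5 mm (the shorter side).
I_min = 69.7×51.5³/12 = 7.934×10^5 mm⁴
I = 7.934×10^-7 m⁴
Required critical load P_cr = n·P = 2.2 × 373 = 820.6 kN = 8.206×10^5 N
From P_cr = π²EI/(K·L)²:  L = (1/K)·√(π²EI/P_cr) = (1/2)·√(π²×2.03×10^11×7.934×10^-7/8.206×10^5)
L = 0.696 m

L_max ≈ 0.696 m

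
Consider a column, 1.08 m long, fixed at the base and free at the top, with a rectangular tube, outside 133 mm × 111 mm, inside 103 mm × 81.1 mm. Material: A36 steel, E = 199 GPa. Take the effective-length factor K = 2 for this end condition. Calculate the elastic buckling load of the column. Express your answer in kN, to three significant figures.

Weak-axis I_min = (h_o·b_o³ − h_i·b_i³)/12 with b_o = 111, b_i = 81.10 mm (shorter outer/inner sides).
I_min = (133×111³ − 103.0×81.10³)/12 = 1.058×10^7 mm⁴
I = 1.058×10^7 mm⁴ = 1.058×10^-5 m⁴
Effective length L_e = K·L = 2 × 1.08 = 2.160 m
P_cr = π²EI / L_e² = π² × 199×10⁹ × 1.058×10^-5 / 2.160² = 4.454×10^6 N

P_cr ≈ 4450 kN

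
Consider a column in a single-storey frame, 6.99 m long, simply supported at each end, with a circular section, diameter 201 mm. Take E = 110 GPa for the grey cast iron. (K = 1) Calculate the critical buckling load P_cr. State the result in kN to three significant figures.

P_cr ≈ 1780 kN

I = πd⁴/64 = π×201⁴/64 = 8.012×10^7 mm⁴
I = 8.012×10^7 mm⁴ = 8.012×10^-5 m⁴
Effective length L_e = K·L = 1 × 6.99 = 6.990 m
P_cr = π²EI / L_e² = π² × 110×10⁹ × 8.012×10^-5 / 6.990² = 1.780×10^6 N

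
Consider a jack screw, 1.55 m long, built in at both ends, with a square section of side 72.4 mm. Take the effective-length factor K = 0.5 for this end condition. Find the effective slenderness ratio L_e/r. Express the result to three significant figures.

For a square r = a/√12 = 72.4/√12 = 20.90 mm
L_e = K·L = 0.5 × 1.55 m = 0.7750 m = 775.00 mm
λ = L_e / r_min = 775.00 / 20.90 = 37.1

λ ≈ 37.1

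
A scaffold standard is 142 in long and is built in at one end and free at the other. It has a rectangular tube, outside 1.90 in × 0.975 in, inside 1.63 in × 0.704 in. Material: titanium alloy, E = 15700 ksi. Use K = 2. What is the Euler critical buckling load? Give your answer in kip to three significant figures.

Weak-axis I_min = (h_o·b_o³ − h_i·b_i³)/12 with b_o = 0.975, b_i = 0.7040 in (shorter outer/inner sides).
I_min = (1.90×0.975³ − 1.630×0.7040³)/12 = 9.936×10^-2 in⁴
Effective length L_e = K·L = 2 × 142 = 284.0 in
P_cr = π²EI / L_e² = π² × 15700×10³ × 9.936×10^-2 / 284.0² = 190.9 lb

P_cr ≈ 0.191 kip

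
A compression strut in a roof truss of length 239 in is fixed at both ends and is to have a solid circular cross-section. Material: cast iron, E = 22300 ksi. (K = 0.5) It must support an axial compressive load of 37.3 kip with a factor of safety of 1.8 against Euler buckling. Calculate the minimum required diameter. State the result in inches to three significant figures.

Required P_cr = n·P = 1.8 × 37.3 = 67.14 kip
L_e = K·L = 0.5 × 239 = 119.5 in
Required I = P_cr·L_e²/(π²E) = 6.714×10^4 × 119.5² / (π² × 2.23×10^7) = 4.356 in⁴
Solid circle: I = πd⁴/64  ⇒  d = (64I/π)^(1/4) = (64×4.356/π)^(1/4) = 3.07 in

d ≈ 3.07 in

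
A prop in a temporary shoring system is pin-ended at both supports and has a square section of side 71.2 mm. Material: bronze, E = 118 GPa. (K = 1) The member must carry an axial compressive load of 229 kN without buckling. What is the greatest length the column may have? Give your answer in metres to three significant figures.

L_max ≈ 3.30 m

I = a⁴/12 = 71.2⁴/12 = 2.142×10^6 mm⁴
I = 2.142×10^-6 m⁴
At the buckling limit P_cr = P = 2.290×10^5 N
From P_cr = π²EI/(K·L)²:  L = (1/K)·√(π²EI/P_cr) = (1/1)·√(π²×1.18×10^11×2.142×10^-6/2.290×10^5)
L = 3.30 m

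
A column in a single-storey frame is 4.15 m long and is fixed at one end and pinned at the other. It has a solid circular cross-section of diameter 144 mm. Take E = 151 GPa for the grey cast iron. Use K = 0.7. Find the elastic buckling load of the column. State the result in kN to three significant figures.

I = πd⁴/64 = π×144⁴/64 = 2.111×10^7 mm⁴
I = 2.111×10^7 mm⁴ = 2.111×10^-5 m⁴
Effective length L_e = K·L = 0.7 × 4.15 = 2.905 m
P_cr = π²EI / L_e² = π² × 151×10⁹ × 2.111×10^-5 / 2.905² = 3.727×10^6 N

P_cr ≈ 3730 kN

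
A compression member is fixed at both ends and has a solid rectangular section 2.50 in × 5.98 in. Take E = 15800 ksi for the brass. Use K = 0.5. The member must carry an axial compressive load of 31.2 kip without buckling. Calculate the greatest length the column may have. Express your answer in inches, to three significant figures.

L_max ≈ 395 in

Buckling occurs about the weak axis: I_min = h·b³/12 with b = 2.50 in (the shorter side).
I_min = 5.98×2.50³/12 = 7.786 in⁴
At the buckling limit P_cr = P = 3.120×10^4 lb
From P_cr = π²EI/(K·L)²:  L = (1/K)·√(π²EI/P_cr) = (1/0.5)·√(π²×1.58×10^7×7.786/3.120×10^4)
L = 395 in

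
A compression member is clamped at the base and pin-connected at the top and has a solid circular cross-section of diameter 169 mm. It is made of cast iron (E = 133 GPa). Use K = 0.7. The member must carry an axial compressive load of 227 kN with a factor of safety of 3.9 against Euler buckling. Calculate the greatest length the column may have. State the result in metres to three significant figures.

L_max ≈ 11.0 m

I = πd⁴/64 = π×169⁴/64 = 4.004×10^7 mm⁴
I = 4.004×10^-5 m⁴
Required critical load P_cr = n·P = 3.9 × 227 = 885.3 kN = 8.853×10^5 N
From P_cr = π²EI/(K·L)²:  L = (1/K)·√(π²EI/P_cr) = (1/0.7)·√(π²×1.33×10^11×4.004×10^-5/8.853×10^5)
L = 11.0 m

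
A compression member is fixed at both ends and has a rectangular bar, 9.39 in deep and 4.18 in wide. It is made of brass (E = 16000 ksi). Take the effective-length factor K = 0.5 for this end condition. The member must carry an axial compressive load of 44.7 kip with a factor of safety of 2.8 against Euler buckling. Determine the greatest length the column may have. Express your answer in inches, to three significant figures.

L_max ≈ 537 in

Buckling occurs about the weak axis: I_min = h·b³/12 with b = 4.18 in (the shorter side).
I_min = 9.39×4.18³/12 = 57.15 in⁴
Required critical load P_cr = n·P = 2.8 × 44.7 = 125.2 kip = 1.252×10^5 lb
From P_cr = π²EI/(K·L)²:  L = (1/K)·√(π²EI/P_cr) = (1/0.5)·√(π²×1.60×10^7×57.15/1.252×10^5)
L = 537 in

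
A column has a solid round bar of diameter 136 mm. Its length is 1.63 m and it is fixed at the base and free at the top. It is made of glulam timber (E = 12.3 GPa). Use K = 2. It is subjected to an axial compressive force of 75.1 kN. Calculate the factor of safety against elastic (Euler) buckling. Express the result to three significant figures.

I = πd⁴/64 = π×136⁴/64 = 1.679×10^7 mm⁴
I = 1.679×10^7 mm⁴ = 1.679×10^-5 m⁴
Effective length L_e = K·L = 2 × 1.63 = 3.260 m
P_cr = π²EI / L_e² = π² × 12.3×10⁹ × 1.679×10^-5 / 3.260² = 1.918×10^5 N
Factor of safety n = P_cr / P = 191.82 / 75.1 = 2.55

n ≈ 2.55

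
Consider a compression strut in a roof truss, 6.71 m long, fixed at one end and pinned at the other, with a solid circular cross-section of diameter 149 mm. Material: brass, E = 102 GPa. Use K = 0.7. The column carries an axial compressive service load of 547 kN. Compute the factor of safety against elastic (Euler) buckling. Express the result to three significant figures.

n ≈ 2.02

I = πd⁴/64 = π×149⁴/64 = 2.419×10^7 mm⁴
I = 2.419×10^7 mm⁴ = 2.419×10^-5 m⁴
Effective length L_e = K·L = 0.7 × 6.71 = 4.697 m
P_cr = π²EI / L_e² = π² × 102×10⁹ × 2.419×10^-5 / 4.697² = 1.104×10^6 N
Factor of safety n = P_cr / P = 1104.0 / 547 = 2.02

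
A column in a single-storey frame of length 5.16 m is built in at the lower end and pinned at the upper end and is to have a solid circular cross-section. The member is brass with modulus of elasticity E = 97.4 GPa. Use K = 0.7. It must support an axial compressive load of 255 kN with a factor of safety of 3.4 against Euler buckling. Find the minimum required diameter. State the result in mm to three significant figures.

Required P_cr = n·P = 3.4 × 255 = 867.0 kN
L_e = K·L = 0.7 × 5.16 = 3.612 m
Required I = P_cr·L_e²/(π²E) = 8.670×10^5 × 3.612² / (π² × 9.74×10^10) = 1.177×10^-5 m⁴
I_req = 1.177×10^7 mm⁴
Solid circle: I = πd⁴/64  ⇒  d = (64I/π)^(1/4) = (64×1.177×10^7/π)^(1/4) = 124 mm

d ≈ 124 mm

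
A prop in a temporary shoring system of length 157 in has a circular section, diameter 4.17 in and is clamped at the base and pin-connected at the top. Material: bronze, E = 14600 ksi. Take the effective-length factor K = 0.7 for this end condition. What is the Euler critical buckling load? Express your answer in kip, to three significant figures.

I = πd⁴/64 = π×4.17⁴/64 = 14.84 in⁴
Effective length L_e = K·L = 0.7 × 157 = 109.9 in
P_cr = π²EI / L_e² = π² × 14600×10³ × 14.84 / 109.9² = 1.771×10^5 lb

P_cr ≈ 177 kip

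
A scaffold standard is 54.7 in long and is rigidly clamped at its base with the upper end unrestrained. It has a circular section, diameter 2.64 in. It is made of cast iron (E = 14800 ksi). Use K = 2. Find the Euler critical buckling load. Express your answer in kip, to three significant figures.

P_cr ≈ 29.1 kip

I = πd⁴/64 = π×2.64⁴/64 = 2.384 in⁴
Effective length L_e = K·L = 2 × 54.7 = 109.4 in
P_cr = π²EI / L_e² = π² × 14800×10³ × 2.384 / 109.4² = 2.910×10^4 lb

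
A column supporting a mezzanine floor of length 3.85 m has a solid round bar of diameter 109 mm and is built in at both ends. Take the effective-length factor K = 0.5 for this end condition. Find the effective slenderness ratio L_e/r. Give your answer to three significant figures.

For a solid circle r = d/4 = 109/4 = 27.25 mm
L_e = K·L = 0.5 × 3.85 m = 1.925 m = 1925.0 mm
λ = L_e / r_min = 1925.0 / 27.25 = 70.6

λ ≈ 70.6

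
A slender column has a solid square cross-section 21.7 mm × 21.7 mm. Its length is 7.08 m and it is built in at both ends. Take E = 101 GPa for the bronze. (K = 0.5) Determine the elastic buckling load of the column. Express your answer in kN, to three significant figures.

I = a⁴/12 = 21.7⁴/12 = 1.848×10^4 mm⁴
I = 1.848×10^4 mm⁴ = 1.848×10^-8 m⁴
Effective length L_e = K·L = 0.5 × 7.08 = 3.540 m
P_cr = π²EI / L_e² = π² × 101×10⁹ × 1.848×10^-8 / 3.540² = 1.470×10^3 N

P_cr ≈ 1.47 kN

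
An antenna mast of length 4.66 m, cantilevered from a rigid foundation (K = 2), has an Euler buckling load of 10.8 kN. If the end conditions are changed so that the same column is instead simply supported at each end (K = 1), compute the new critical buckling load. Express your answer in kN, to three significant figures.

P_cr ≈ 43.2 kN

P_cr ∝ 1/K², so P_cr,new = P_cr,old × (K_old/K_new)² = 10.8 × (2/1)²
= 10.8 × 4.000 = 43.2 kN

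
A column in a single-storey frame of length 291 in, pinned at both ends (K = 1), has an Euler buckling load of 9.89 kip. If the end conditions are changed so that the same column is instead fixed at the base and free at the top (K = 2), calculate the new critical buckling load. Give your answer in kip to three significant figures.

P_cr ∝ 1/K², so P_cr,new = P_cr,old × (K_old/K_new)² = 9.89 × (1/2)²
= 9.89 × 0.2500 = 2.47 kip

P_cr ≈ 2.47 kip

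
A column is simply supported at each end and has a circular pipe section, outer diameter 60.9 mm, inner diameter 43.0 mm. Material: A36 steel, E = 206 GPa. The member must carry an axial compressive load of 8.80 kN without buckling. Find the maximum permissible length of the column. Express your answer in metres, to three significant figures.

d_o = 60.9 mm, d_i = 43.0 mm
I = π(d_o⁴ − d_i⁴)/64 = π(60.9⁴ − 43.00⁴)/64 = 5.074×10^5 mm⁴
I = 5.074×10^-7 m⁴
At the buckling limit P_cr = P = 8.800×10^3 N
From P_cr = π²EI/(K·L)²:  L = (1/K)·√(π²EI/P_cr) = (1/1)·√(π²×2.06×10^11×5.074×10^-7/8.800×10^3)
L = 10.8 m

L_max ≈ 10.8 m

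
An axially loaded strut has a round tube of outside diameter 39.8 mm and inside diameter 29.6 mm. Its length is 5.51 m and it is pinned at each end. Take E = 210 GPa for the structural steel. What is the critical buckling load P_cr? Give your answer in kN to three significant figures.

P_cr ≈ 5.84 kN

d_o = 39.8 mm, d_i = 29.6 mm
I = π(d_o⁴ − d_i⁴)/64 = π(39.8⁴ − 29.60⁴)/64 = 8.549×10^4 mm⁴
I = 8.549×10^4 mm⁴ = 8.549×10^-8 m⁴
Effective length L_e = K·L = 1 × 5.51 = 5.510 m
P_cr = π²EI / L_e² = π² × 210×10⁹ × 8.549×10^-8 / 5.510² = 5.836×10^3 N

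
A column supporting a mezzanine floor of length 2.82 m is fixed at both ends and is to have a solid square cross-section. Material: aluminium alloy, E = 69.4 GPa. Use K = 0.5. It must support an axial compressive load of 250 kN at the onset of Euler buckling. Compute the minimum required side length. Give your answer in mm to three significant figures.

L_e = K·L = 0.5 × 2.82 = 1.410 m
Required I = P_cr·L_e²/(π²E) = 2.500×10^5 × 1.410² / (π² × 6.94×10^10) = 7.256×10^-7 m⁴
I_req = 7.256×10^5 mm⁴
Solid square: I = a⁴/12  ⇒  a = (12I)^(1/4) = (12×7.256×10^5)^(1/4) = 54.3 mm

a ≈ 54.3 mm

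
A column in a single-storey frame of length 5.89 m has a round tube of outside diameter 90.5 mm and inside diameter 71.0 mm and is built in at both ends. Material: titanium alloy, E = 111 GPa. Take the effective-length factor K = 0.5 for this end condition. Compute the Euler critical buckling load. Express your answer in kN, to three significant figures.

d_o = 90.5 mm, d_i = 71.0 mm
I = π(d_o⁴ − d_i⁴)/64 = π(90.5⁴ − 71.00⁴)/64 = 2.045×10^6 mm⁴
I = 2.045×10^6 mm⁴ = 2.045×10^-6 m⁴
Effective length L_e = K·L = 0.5 × 5.89 = 2.945 m
P_cr = π²EI / L_e² = π² × 111×10⁹ × 2.045×10^-6 / 2.945² = 2.584×10^5 N

P_cr ≈ 258 kN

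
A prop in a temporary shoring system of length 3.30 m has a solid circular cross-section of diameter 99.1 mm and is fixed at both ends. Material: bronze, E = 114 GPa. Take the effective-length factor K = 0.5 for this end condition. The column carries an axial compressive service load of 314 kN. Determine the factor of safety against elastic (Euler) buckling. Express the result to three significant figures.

I = πd⁴/64 = π×99.1⁴/64 = 4.734×10^6 mm⁴
I = 4.734×10^6 mm⁴ = 4.734×10^-6 m⁴
Effective length L_e = K·L = 0.5 × 3.30 = 1.650 m
P_cr = π²EI / L_e² = π² × 114×10⁹ × 4.734×10^-6 / 1.650² = 1.957×10^6 N
Factor of safety n = P_cr / P = 1956.6 / 314 = 6.23

n ≈ 6.23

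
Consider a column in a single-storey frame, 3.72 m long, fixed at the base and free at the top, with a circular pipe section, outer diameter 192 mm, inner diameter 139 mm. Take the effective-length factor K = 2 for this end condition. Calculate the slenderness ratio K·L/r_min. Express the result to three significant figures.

d_o = 192 mm, d_i = 139 mm
I = π(d_o⁴ − d_i⁴)/64 = π(192⁴ − 139.0⁴)/64 = 4.838×10^7 mm⁴
A = 1.378×10^4 mm²;  r_min = √(I/A) = √(4.838×10^7/1.378×10^4) = 59.26 mm
L_e = K·L = 2 × 3.72 m = 7.440 m = 7440.0 mm
λ = L_e / r_min = 7440.0 / 59.26 = 126

λ ≈ 126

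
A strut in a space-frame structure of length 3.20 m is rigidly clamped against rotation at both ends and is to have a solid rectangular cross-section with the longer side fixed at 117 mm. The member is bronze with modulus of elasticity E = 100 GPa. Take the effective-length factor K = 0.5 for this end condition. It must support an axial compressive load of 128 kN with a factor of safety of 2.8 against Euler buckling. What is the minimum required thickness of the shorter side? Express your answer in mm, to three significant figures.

b ≈ 45.7 mm

Required P_cr = n·P = 2.8 × 128 = 358.4 kN
L_e = K·L = 0.5 × 3.20 = 1.600 m
Required I = P_cr·L_e²/(π²E) = 3.584×10^5 × 1.600² / (π² × 1.00×10^11) = 9.296×10^-7 m⁴
I_req = 9.296×10^5 mm⁴
Rectangle, weak axis: I_min = h·b³/12 with h = 117 mm fixed  ⇒  b = (12I/h)^(1/3) = 45.7 mm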